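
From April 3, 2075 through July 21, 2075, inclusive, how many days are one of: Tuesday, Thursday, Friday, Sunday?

63

April 3, 2075 is a Wednesday.
From April 3, 2075 to July 21, 2075 is 110 days inclusive.
110 = 7 × 15 + 5, so there are 15 full weeks plus 5 extra days.
Each full week contributes 4 days from the set (Tue, Thu, Fri, Sun): 15 × 4 = 60.
The 5 extra days are Wed, Thu, Fri, Sat, Sun — 3 of them qualify.
Total: 60 + 3 = 63.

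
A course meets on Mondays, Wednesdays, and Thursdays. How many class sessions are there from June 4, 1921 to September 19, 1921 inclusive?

June 4, 1921 is a Saturday.
The range spans 108 days (inclusive of both endpoints).
108 = 7 × 15 + 3, so there are 15 full weeks plus 3 extra days.
Each full week contributes 3 days from the set (Mon, Wed, Thu): 15 × 3 = 45.
The 3 extra days are Sat, Sun, Mon — 1 of them qualifies.
Total: 45 + 1 = 46.

46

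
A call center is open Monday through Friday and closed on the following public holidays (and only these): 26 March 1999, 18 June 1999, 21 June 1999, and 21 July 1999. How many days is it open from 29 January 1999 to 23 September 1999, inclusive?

29 January 1999 is a Friday.
From 29 January 1999 to 23 September 1999 is 238 days inclusive.
238 = 7 × 34, so the span is exactly 34 full weeks.
Each full week contributes 5 weekdays (Mon–Fri): 34 × 5 = 170.
Holidays: 26 March 1999 (Fri); 18 June 1999 (Fri); 21 June 1999 (Mon); 21 July 1999 (Wed).
All 4 holidays fall on weekdays, so subtract 4.
Business days: 170 − 4 = 166.

166 working days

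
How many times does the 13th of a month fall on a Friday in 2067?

The 13th falls on a Friday when the month's 13th has weekday Fri.
Jan 13 is Thu; Feb 13 is Sun; Mar 13 is Sun; Apr 13 is Wed; May 13 is Fri ✓; Jun 13 is Mon; Jul 13 is Wed; Aug 13 is Sat; Sep 13 is Tue; Oct 13 is Thu; Nov 13 is Sun; Dec 13 is Tue.
Friday the 13ths: May.

1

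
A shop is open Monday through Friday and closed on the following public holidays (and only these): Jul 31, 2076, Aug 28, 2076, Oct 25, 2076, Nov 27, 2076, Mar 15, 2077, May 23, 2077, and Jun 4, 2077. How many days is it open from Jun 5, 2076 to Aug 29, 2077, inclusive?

316

Jun 5, 2076 is a Friday.
From Jun 5, 2076 to Aug 29, 2077 is 451 days inclusive.
451 = 7 × 64 + 3, so there are 64 full weeks plus 3 extra days.
Each full week contributes 5 weekdays (Mon–Fri): 64 × 5 = 320.
The 3 extra days are Fri, Sat, Sun — 1 of them qualifies.
Total: 320 + 1 = 321.
Holidays: Jul 31, 2076 (Fri); Aug 28, 2076 (Fri); Oct 25, 2076 (Sun); Nov 27, 2076 (Fri); Mar 15, 2077 (Mon); May 23, 2077 (Sun); Jun 4, 2077 (Fri).
5 of the 7 holidays fall on weekdays; the rest are weekends and were already excluded.
Business days: 321 − 5 = 316.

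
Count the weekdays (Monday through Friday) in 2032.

262 weekdays

2032-01-01 is a Thursday.
That's 366 days from start to end, counting both.
366 = 7 × 52 + 2, so there are 52 full weeks plus 2 extra days.
Each full week contributes 5 weekdays (Mon–Fri): 52 × 5 = 260.
The 2 extra days are Thursday, Friday — 2 of them qualify.
Total: 260 + 2 = 262.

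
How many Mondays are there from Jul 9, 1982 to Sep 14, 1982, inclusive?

10 Mondays

Jul 9, 1982 is a Friday.
From Jul 9, 1982 to Sep 14, 1982 is 68 days inclusive.
68 = 7 × 9 + 5, so there are 9 full weeks plus 5 extra days.
Each full week contributes one Monday: 9 so far.
The 5 extra days are Friday, Saturday, Sunday, Monday, Tuesday — 1 of them qualifies.
Total: 9 + 1 = 10.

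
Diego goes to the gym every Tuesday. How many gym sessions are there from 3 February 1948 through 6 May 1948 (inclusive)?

3 February 1948 is a Tuesday.
The range spans 94 days (inclusive of both endpoints).
94 = 7 × 13 + 3, so there are 13 full weeks plus 3 extra days.
Each full week contributes one Tuesday: 13 so far.
The 3 extra days are Tue, Wed, Thu — 1 of them qualifies.
Total: 13 + 1 = 14.

14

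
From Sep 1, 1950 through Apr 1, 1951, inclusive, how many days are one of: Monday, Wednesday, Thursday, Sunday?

121

Sep 1, 1950 is a Friday.
From Sep 1, 1950 to Apr 1, 1951 is 213 days inclusive.
213 = 7 × 30 + 3, so there are 30 full weeks plus 3 extra days.
Each full week contributes 4 days from the set (Mon, Wed, Thu, Sun): 30 × 4 = 120.
The 3 extra days are Fri, Sat, Sun — 1 of them qualifies.
Total: 120 + 1 = 121.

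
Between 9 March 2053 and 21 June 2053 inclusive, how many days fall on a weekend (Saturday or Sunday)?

30

9 March 2053 is a Sunday.
The range spans 105 days (inclusive of both endpoints).
105 = 7 × 15, so the span is exactly 15 full weeks.
Each full week contributes 2 weekend days (Sat, Sun): 15 × 2 = 30.
Total: 30.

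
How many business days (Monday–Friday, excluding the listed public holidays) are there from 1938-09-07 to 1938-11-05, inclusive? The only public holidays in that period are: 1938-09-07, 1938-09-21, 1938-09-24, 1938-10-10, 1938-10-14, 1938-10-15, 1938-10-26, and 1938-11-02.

37

1938-09-07 is a Wednesday.
The range spans 60 days (inclusive of both endpoints).
60 = 7 × 8 + 4, so there are 8 full weeks plus 4 extra days.
Each full week contributes 5 weekdays (Mon–Fri): 8 × 5 = 40.
The 4 extra days are Wednesday, Thursday, Friday, Saturday — 3 of them qualify.
Total: 40 + 3 = 43.
Holidays: 1938-09-07 (Wed); 1938-09-21 (Wed); 1938-09-24 (Sat); 1938-10-10 (Mon); 1938-10-14 (Fri); 1938-10-15 (Sat); 1938-10-26 (Wed); 1938-11-02 (Wed).
6 of the 8 holidays fall on weekdays; the rest are weekends and were already excluded.
Business days: 43 − 6 = 37.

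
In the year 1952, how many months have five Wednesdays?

5

A month has five Wednesdays exactly when Wednesday falls within its first (length − 28) days.
Jan: 31 days, starts Tue → 5 of Tue, Wed, Thu ✓
Feb: 29 days, starts Fri → 5 of Fri
Mar: 31 days, starts Sat → 5 of Sat, Sun, Mon
Apr: 30 days, starts Tue → 5 of Tue, Wed ✓
May: 31 days, starts Thu → 5 of Thu, Fri, Sat
Jun: 30 days, starts Sun → 5 of Sun, Mon
Jul: 31 days, starts Tue → 5 of Tue, Wed, Thu ✓
Aug: 31 days, starts Fri → 5 of Fri, Sat, Sun
Sep: 30 days, starts Mon → 5 of Mon, Tue
Oct: 31 days, starts Wed → 5 of Wed, Thu, Fri ✓
Nov: 30 days, starts Sat → 5 of Sat, Sun
Dec: 31 days, starts Mon → 5 of Mon, Tue, Wed ✓
Months with five Wednesdays: Jan, Apr, Jul, Oct, Dec.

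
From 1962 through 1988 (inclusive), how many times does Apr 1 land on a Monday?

4

Day of week of April 1 in each year:
1962: Sun, 1963: Mon ✓, 1964: Wed, 1965: Thu, 1966: Fri, 1967: Sat, 1968: Mon ✓, 1969: Tue, 1970: Wed, 1971: Thu, 1972: Sat, 1973: Sun, 1974: Mon ✓, 1975: Tue, 1976: Thu, 1977: Fri, 1978: Sat, 1979: Sun, 1980: Tue, 1981: Wed, 1982: Thu, 1983: Fri, 1984: Sun, 1985: Mon ✓, 1986: Tue, 1987: Wed, 1988: Fri
Mondays: 1963, 1968, 1974, 1985.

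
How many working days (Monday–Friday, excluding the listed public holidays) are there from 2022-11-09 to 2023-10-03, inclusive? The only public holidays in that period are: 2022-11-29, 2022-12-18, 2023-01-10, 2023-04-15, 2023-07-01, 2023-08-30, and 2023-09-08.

2022-11-09 is a Wednesday.
That's 329 days from start to end, counting both.
329 = 7 × 47, so the span is exactly 47 full weeks.
Each full week contributes 5 weekdays (Mon–Fri): 47 × 5 = 235.
Total: 235.
Holidays: 2022-11-29 (Tue); 2022-12-18 (Sun); 2023-01-10 (Tue); 2023-04-15 (Sat); 2023-07-01 (Sat); 2023-08-30 (Wed); 2023-09-08 (Fri).
4 of the 7 holidays fall on weekdays; the rest are weekends and were already excluded.
Business days: 235 − 4 = 231.

231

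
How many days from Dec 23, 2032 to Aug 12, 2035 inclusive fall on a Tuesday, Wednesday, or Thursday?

Dec 23, 2032 is a Thursday.
From Dec 23, 2032 to Aug 12, 2035 is 963 days inclusive.
963 = 7 × 137 + 4, so there are 137 full weeks plus 4 extra days.
Each full week contributes 3 days from the set (Tue, Wed, Thu): 137 × 3 = 411.
The 4 extra days are Thu, Fri, Sat, Sun — 1 of them qualifies.
Total: 411 + 1 = 412.

412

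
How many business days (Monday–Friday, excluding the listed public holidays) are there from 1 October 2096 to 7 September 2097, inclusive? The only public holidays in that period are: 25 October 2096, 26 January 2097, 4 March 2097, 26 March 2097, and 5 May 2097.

242

1 October 2096 is a Monday.
That's 342 days from start to end, counting both.
342 = 7 × 48 + 6, so there are 48 full weeks plus 6 extra days.
Each full week contributes 5 weekdays (Mon–Fri): 48 × 5 = 240.
The 6 extra days are Mon, Tue, Wed, Thu, Fri, Sat — 5 of them qualify.
Total: 240 + 5 = 245.
Holidays: 25 October 2096 (Thu); 26 January 2097 (Sat); 4 March 2097 (Mon); 26 March 2097 (Tue); 5 May 2097 (Sun).
3 of the 5 holidays fall on weekdays; the rest are weekends and were already excluded.
Business days: 245 − 3 = 242.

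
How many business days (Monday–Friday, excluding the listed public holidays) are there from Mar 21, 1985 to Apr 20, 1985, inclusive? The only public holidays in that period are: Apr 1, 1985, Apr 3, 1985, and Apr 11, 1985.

19 business days

Mar 21, 1985 is a Thursday.
That's 31 days from start to end, counting both.
31 = 7 × 4 + 3, so there are 4 full weeks plus 3 extra days.
Each full week contributes 5 weekdays (Mon–Fri): 4 × 5 = 20.
The 3 extra days are Thu, Fri, Sat — 2 of them qualify.
Total: 20 + 2 = 22.
Holidays: Apr 1, 1985 (Mon); Apr 3, 1985 (Wed); Apr 11, 1985 (Thu).
All 3 holidays fall on weekdays, so subtract 3.
Business days: 22 − 3 = 19.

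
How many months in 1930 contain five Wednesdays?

A month has five Wednesdays exactly when Wednesday falls within its first (length − 28) days.
Jan: 31 days, starts Wed → 5 of Wed, Thu, Fri ✓
Feb: 28 days, starts Sat → 5 of (none)
Mar: 31 days, starts Sat → 5 of Sat, Sun, Mon
Apr: 30 days, starts Tue → 5 of Tue, Wed ✓
May: 31 days, starts Thu → 5 of Thu, Fri, Sat
Jun: 30 days, starts Sun → 5 of Sun, Mon
Jul: 31 days, starts Tue → 5 of Tue, Wed, Thu ✓
Aug: 31 days, starts Fri → 5 of Fri, Sat, Sun
Sep: 30 days, starts Mon → 5 of Mon, Tue
Oct: 31 days, starts Wed → 5 of Wed, Thu, Fri ✓
Nov: 30 days, starts Sat → 5 of Sat, Sun
Dec: 31 days, starts Mon → 5 of Mon, Tue, Wed ✓
Months with five Wednesdays: Jan, Apr, Jul, Oct, Dec.

5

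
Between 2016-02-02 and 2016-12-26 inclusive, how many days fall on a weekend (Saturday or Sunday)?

2016-02-02 is a Tuesday.
That's 329 days from start to end, counting both.
329 = 7 × 47, so the span is exactly 47 full weeks.
Each full week contributes 2 weekend days (Sat, Sun): 47 × 2 = 94.
Total: 94.

94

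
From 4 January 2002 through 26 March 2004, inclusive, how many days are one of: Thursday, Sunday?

4 January 2002 is a Friday.
That's 813 days from start to end, counting both.
813 = 7 × 116 + 1, so there are 116 full weeks plus 1 extra day.
Each full week contributes 2 days from the set (Thu, Sun): 116 × 2 = 232.
The 1 extra day is Friday — none qualify.
Total: 232 + 0 = 232.

232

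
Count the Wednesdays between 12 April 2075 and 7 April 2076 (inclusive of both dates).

51 Wednesdays

12 April 2075 is a Friday.
That's 362 days from start to end, counting both.
362 = 7 × 51 + 5, so there are 51 full weeks plus 5 extra days.
Each full week contributes one Wednesday: 51 so far.
The 5 extra days are Friday, Saturday, Sunday, Monday, Tuesday — none qualify.
Total: 51 + 0 = 51.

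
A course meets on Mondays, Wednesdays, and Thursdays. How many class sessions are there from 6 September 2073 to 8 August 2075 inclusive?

302

6 September 2073 is a Wednesday.
That's 702 days from start to end, counting both.
702 = 7 × 100 + 2, so there are 100 full weeks plus 2 extra days.
Each full week contributes 3 days from the set (Mon, Wed, Thu): 100 × 3 = 300.
The 2 extra days are Wed, Thu — 2 of them qualify.
Total: 300 + 2 = 302.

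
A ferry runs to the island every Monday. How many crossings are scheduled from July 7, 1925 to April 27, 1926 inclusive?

42 Mondays

July 7, 1925 is a Tuesday.
The range spans 295 days (inclusive of both endpoints).
295 = 7 × 42 + 1, so there are 42 full weeks plus 1 extra day.
Each full week contributes one Monday: 42 so far.
The 1 extra day is Tue — none qualify.
Total: 42 + 0 = 42.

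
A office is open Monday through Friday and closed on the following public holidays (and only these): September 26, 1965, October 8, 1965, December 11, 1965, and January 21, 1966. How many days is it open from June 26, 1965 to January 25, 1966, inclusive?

150 business days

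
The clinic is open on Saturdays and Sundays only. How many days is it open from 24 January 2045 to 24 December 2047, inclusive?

304

24 January 2045 is a Tuesday.
From 24 January 2045 to 24 December 2047 is 1065 days inclusive.
1065 = 7 × 152 + 1, so there are 152 full weeks plus 1 extra day.
Each full week contributes 2 days from the set (Sat, Sun): 152 × 2 = 304.
The 1 extra day is Tue — none qualify.
Total: 304 + 0 = 304.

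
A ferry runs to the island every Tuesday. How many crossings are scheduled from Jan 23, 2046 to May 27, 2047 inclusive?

70

Jan 23, 2046 is a Tuesday.
That's 490 days from start to end, counting both.
490 = 7 × 70, so the span is exactly 70 full weeks.
Each full week contributes one Tuesday: 70 so far.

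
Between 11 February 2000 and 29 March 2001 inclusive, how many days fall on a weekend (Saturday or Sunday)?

118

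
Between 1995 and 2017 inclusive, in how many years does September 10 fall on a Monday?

3

Day of week of September 10 in each year:
1995: Sun, 1996: Tue, 1997: Wed, 1998: Thu, 1999: Fri, 2000: Sun, 2001: Mon ✓, 2002: Tue, 2003: Wed, 2004: Fri, 2005: Sat, 2006: Sun, 2007: Mon ✓, 2008: Wed, 2009: Thu, 2010: Fri, 2011: Sat, 2012: Mon ✓, 2013: Tue, 2014: Wed, 2015: Thu, 2016: Sat, 2017: Sun
Mondays: 2001, 2007, 2012.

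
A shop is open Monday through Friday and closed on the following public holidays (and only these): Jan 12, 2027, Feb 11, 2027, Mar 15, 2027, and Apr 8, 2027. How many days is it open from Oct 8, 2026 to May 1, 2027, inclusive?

Oct 8, 2026 is a Thursday.
From Oct 8, 2026 to May 1, 2027 is 206 days inclusive.
206 = 7 × 29 + 3, so there are 29 full weeks plus 3 extra days.
Each full week contributes 5 weekdays (Mon–Fri): 29 × 5 = 145.
The 3 extra days are Thursday, Friday, Saturday — 2 of them qualify.
Total: 145 + 2 = 147.
Holidays: Jan 12, 2027 (Tue); Feb 11, 2027 (Thu); Mar 15, 2027 (Mon); Apr 8, 2027 (Thu).
All 4 holidays fall on weekdays, so subtract 4.
Business days: 147 − 4 = 143.

143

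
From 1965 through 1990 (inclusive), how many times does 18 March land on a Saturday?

Day of week of March 18 in each year:
1965: Thu, 1966: Fri, 1967: Sat ✓, 1968: Mon, 1969: Tue, 1970: Wed, 1971: Thu, 1972: Sat ✓, 1973: Sun, 1974: Mon, 1975: Tue, 1976: Thu, 1977: Fri, 1978: Sat ✓, 1979: Sun, 1980: Tue, 1981: Wed, 1982: Thu, 1983: Fri, 1984: Sun, 1985: Mon, 1986: Tue, 1987: Wed, 1988: Fri, 1989: Sat ✓, 1990: Sun
Saturdays: 1967, 1972, 1978, 1989.

4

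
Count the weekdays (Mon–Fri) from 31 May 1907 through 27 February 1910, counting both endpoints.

716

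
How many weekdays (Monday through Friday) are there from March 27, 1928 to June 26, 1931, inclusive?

March 27, 1928 is a Tuesday.
The range spans 1187 days (inclusive of both endpoints).
1187 = 7 × 169 + 4, so there are 169 full weeks plus 4 extra days.
Each full week contributes 5 weekdays (Mon–Fri): 169 × 5 = 845.
The 4 extra days are Tue, Wed, Thu, Fri — 4 of them qualify.
Total: 845 + 4 = 849.

849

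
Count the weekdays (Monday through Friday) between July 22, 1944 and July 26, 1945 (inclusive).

264 weekdays

July 22, 1944 is a Saturday.
That's 370 days from start to end, counting both.
370 = 7 × 52 + 6, so there are 52 full weeks plus 6 extra days.
Each full week contributes 5 weekdays (Mon–Fri): 52 × 5 = 260.
The 6 extra days are Saturday, Sunday, Monday, Tuesday, Wednesday, Thursday — 4 of them qualify.
Total: 260 + 4 = 264.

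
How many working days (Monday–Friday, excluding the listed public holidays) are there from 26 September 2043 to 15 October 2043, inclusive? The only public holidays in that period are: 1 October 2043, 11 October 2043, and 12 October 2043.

26 September 2043 is a Saturday.
That's 20 days from start to end, counting both.
20 = 7 × 2 + 6, so there are 2 full weeks plus 6 extra days.
Each full week contributes 5 weekdays (Mon–Fri): 2 × 5 = 10.
The 6 extra days are Saturday, Sunday, Monday, Tuesday, Wednesday, Thursday — 4 of them qualify.
Total: 10 + 4 = 14.
Holidays: 1 October 2043 (Thu); 11 October 2043 (Sun); 12 October 2043 (Mon).
2 of the 3 holidays fall on weekdays; the rest are weekends and were already excluded.
Business days: 14 − 2 = 12.

12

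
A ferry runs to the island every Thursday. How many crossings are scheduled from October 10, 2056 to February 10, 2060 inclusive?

174

October 10, 2056 is a Tuesday.
The range spans 1219 days (inclusive of both endpoints).
1219 = 7 × 174 + 1, so there are 174 full weeks plus 1 extra day.
Each full week contributes one Thursday: 174 so far.
The 1 extra day is Tuesday — none qualify.
Total: 174 + 0 = 174.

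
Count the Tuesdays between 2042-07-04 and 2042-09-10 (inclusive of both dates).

2042-07-04 is a Friday.
The range spans 69 days (inclusive of both endpoints).
69 = 7 × 9 + 6, so there are 9 full weeks plus 6 extra days.
Each full week contributes one Tuesday: 9 so far.
The 6 extra days are Friday, Saturday, Sunday, Monday, Tuesday, Wednesday — 1 of them qualifies.
Total: 9 + 1 = 10.

10 Tuesdays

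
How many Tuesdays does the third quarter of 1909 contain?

1909-07-01 is a Thursday.
The range spans 92 days (inclusive of both endpoints).
92 = 7 × 13 + 1, so there are 13 full weeks plus 1 extra day.
Each full week contributes one Tuesday: 13 so far.
The 1 extra day is Thursday — none qualify.
Total: 13 + 0 = 13.

13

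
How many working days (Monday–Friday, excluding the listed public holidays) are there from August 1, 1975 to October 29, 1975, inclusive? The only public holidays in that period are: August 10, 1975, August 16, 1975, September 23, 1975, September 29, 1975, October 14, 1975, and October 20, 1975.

August 1, 1975 is a Friday.
That's 90 days from start to end, counting both.
90 = 7 × 12 + 6, so there are 12 full weeks plus 6 extra days.
Each full week contributes 5 weekdays (Mon–Fri): 12 × 5 = 60.
The 6 extra days are Fri, Sat, Sun, Mon, Tue, Wed — 4 of them qualify.
Total: 60 + 4 = 64.
Holidays: August 10, 1975 (Sun); August 16, 1975 (Sat); September 23, 1975 (Tue); September 29, 1975 (Mon); October 14, 1975 (Tue); October 20, 1975 (Mon).
4 of the 6 holidays fall on weekdays; the rest are weekends and were already excluded.
Business days: 64 − 4 = 60.

60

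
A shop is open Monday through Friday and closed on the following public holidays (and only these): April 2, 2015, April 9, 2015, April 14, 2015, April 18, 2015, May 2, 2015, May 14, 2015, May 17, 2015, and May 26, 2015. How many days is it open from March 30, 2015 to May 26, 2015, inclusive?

March 30, 2015 is a Monday.
From March 30, 2015 to May 26, 2015 is 58 days inclusive.
58 = 7 × 8 + 2, so there are 8 full weeks plus 2 extra days.
Each full week contributes 5 weekdays (Mon–Fri): 8 × 5 = 40.
The 2 extra days are Monday, Tuesday — 2 of them qualify.
Total: 40 + 2 = 42.
Holidays: April 2, 2015 (Thu); April 9, 2015 (Thu); April 14, 2015 (Tue); April 18, 2015 (Sat); May 2, 2015 (Sat); May 14, 2015 (Thu); May 17, 2015 (Sun); May 26, 2015 (Tue).
5 of the 8 holidays fall on weekdays; the rest are weekends and were already excluded.
Business days: 42 − 5 = 37.

37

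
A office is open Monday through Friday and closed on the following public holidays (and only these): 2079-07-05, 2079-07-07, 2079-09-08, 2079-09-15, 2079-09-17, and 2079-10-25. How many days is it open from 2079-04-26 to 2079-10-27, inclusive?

128 business days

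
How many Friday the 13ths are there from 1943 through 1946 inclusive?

Friday-the-13ths by year:
1943: Aug
1944: Oct
1945: Apr, Jul
1946: Sep, Dec

6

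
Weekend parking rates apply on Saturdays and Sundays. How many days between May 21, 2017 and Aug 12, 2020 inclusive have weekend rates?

May 21, 2017 is a Sunday.
That's 1180 days from start to end, counting both.
1180 = 7 × 168 + 4, so there are 168 full weeks plus 4 extra days.
Each full week contributes 2 weekend days (Sat, Sun): 168 × 2 = 336.
The 4 extra days are Sunday, Monday, Tuesday, Wednesday — 1 of them qualifies.
Total: 336 + 1 = 337.

337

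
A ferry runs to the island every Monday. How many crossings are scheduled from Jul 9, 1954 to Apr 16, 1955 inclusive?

40 Mondays

Jul 9, 1954 is a Friday.
The range spans 282 days (inclusive of both endpoints).
282 = 7 × 40 + 2, so there are 40 full weeks plus 2 extra days.
Each full week contributes one Monday: 40 so far.
The 2 extra days are Fri, Sat — none qualify.
Total: 40 + 0 = 40.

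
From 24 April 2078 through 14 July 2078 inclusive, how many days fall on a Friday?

24 April 2078 is a Sunday.
That's 82 days from start to end, counting both.
82 = 7 × 11 + 5, so there are 11 full weeks plus 5 extra days.
Each full week contributes one Friday: 11 so far.
The 5 extra days are Sunday, Monday, Tuesday, Wednesday, Thursday — none qualify.
Total: 11 + 0 = 11.

11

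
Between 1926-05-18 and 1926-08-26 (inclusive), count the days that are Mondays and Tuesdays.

29

1926-05-18 is a Tuesday.
From 1926-05-18 to 1926-08-26 is 101 days inclusive.
101 = 7 × 14 + 3, so there are 14 full weeks plus 3 extra days.
Each full week contributes 2 days from the set (Mon, Tue): 14 × 2 = 28.
The 3 extra days are Tuesday, Wednesday, Thursday — 1 of them qualifies.
Total: 28 + 1 = 29.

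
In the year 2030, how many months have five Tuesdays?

A month has five Tuesdays exactly when Tuesday falls within its first (length − 28) days.
Jan: 31 days, starts Tue → 5 of Tue, Wed, Thu ✓
Feb: 28 days, starts Fri → 5 of (none)
Mar: 31 days, starts Fri → 5 of Fri, Sat, Sun
Apr: 30 days, starts Mon → 5 of Mon, Tue ✓
May: 31 days, starts Wed → 5 of Wed, Thu, Fri
Jun: 30 days, starts Sat → 5 of Sat, Sun
Jul: 31 days, starts Mon → 5 of Mon, Tue, Wed ✓
Aug: 31 days, starts Thu → 5 of Thu, Fri, Sat
Sep: 30 days, starts Sun → 5 of Sun, Mon
Oct: 31 days, starts Tue → 5 of Tue, Wed, Thu ✓
Nov: 30 days, starts Fri → 5 of Fri, Sat
Dec: 31 days, starts Sun → 5 of Sun, Mon, Tue ✓
Months with five Tuesdays: Jan, Apr, Jul, Oct, Dec.

5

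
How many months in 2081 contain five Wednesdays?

A month has five Wednesdays exactly when Wednesday falls within its first (length − 28) days.
Jan: 31 days, starts Wed → 5 of Wed, Thu, Fri ✓
Feb: 28 days, starts Sat → 5 of (none)
Mar: 31 days, starts Sat → 5 of Sat, Sun, Mon
Apr: 30 days, starts Tue → 5 of Tue, Wed ✓
May: 31 days, starts Thu → 5 of Thu, Fri, Sat
Jun: 30 days, starts Sun → 5 of Sun, Mon
Jul: 31 days, starts Tue → 5 of Tue, Wed, Thu ✓
Aug: 31 days, starts Fri → 5 of Fri, Sat, Sun
Sep: 30 days, starts Mon → 5 of Mon, Tue
Oct: 31 days, starts Wed → 5 of Wed, Thu, Fri ✓
Nov: 30 days, starts Sat → 5 of Sat, Sun
Dec: 31 days, starts Mon → 5 of Mon, Tue, Wed ✓
Months with five Wednesdays: Jan, Apr, Jul, Oct, Dec.

5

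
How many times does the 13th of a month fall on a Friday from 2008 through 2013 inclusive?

11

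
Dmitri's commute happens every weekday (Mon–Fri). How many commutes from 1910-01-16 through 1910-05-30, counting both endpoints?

1910-01-16 is a Sunday.
The range spans 135 days (inclusive of both endpoints).
135 = 7 × 19 + 2, so there are 19 full weeks plus 2 extra days.
Each full week contributes 5 weekdays (Mon–Fri): 19 × 5 = 95.
The 2 extra days are Sunday, Monday — 1 of them qualifies.
Total: 95 + 1 = 96.

96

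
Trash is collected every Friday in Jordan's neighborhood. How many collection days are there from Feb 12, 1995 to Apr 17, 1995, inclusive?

9 Fridays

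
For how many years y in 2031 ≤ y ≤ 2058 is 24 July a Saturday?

4

Day of week of July 24 in each year:
2031: Thu, 2032: Sat ✓, 2033: Sun, 2034: Mon, 2035: Tue, 2036: Thu, 2037: Fri, 2038: Sat ✓, 2039: Sun, 2040: Tue, 2041: Wed, 2042: Thu, 2043: Fri, 2044: Sun, 2045: Mon, 2046: Tue, 2047: Wed, 2048: Fri, 2049: Sat ✓, 2050: Sun, 2051: Mon, 2052: Wed, 2053: Thu, 2054: Fri, 2055: Sat ✓, 2056: Mon, 2057: Tue, 2058: Wed
Saturdays: 2032, 2038, 2049, 2055.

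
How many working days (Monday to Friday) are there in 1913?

261

1 January 1913 is a Wednesday.
The range spans 365 days (inclusive of both endpoints).
365 = 7 × 52 + 1, so there are 52 full weeks plus 1 extra day.
Each full week contributes 5 weekdays (Mon–Fri): 52 × 5 = 260.
The 1 extra day is Wednesday — 1 of them qualifies.
Total: 260 + 1 = 261.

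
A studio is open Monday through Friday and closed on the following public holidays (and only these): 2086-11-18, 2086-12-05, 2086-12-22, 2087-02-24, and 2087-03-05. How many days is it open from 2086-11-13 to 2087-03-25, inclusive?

91

2086-11-13 is a Wednesday.
The range spans 133 days (inclusive of both endpoints).
133 = 7 × 19, so the span is exactly 19 full weeks.
Each full week contributes 5 weekdays (Mon–Fri): 19 × 5 = 95.
Holidays: 2086-11-18 (Mon); 2086-12-05 (Thu); 2086-12-22 (Sun); 2087-02-24 (Mon); 2087-03-05 (Wed).
4 of the 5 holidays fall on weekdays; the rest are weekends and were already excluded.
Business days: 95 − 4 = 91.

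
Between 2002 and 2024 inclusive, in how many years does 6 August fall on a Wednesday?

Day of week of August 6 in each year:
2002: Tue, 2003: Wed ✓, 2004: Fri, 2005: Sat, 2006: Sun, 2007: Mon, 2008: Wed ✓, 2009: Thu, 2010: Fri, 2011: Sat, 2012: Mon, 2013: Tue, 2014: Wed ✓, 2015: Thu, 2016: Sat, 2017: Sun, 2018: Mon, 2019: Tue, 2020: Thu, 2021: Fri, 2022: Sat, 2023: Sun, 2024: Tue
Wednesdays: 2003, 2008, 2014.

3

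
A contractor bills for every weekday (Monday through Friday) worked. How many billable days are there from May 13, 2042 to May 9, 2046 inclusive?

May 13, 2042 is a Tuesday.
From May 13, 2042 to May 9, 2046 is 1458 days inclusive.
1458 = 7 × 208 + 2, so there are 208 full weeks plus 2 extra days.
Each full week contributes 5 weekdays (Mon–Fri): 208 × 5 = 1040.
The 2 extra days are Tuesday, Wednesday — 2 of them qualify.
Total: 1040 + 2 = 1042.

1042 weekdays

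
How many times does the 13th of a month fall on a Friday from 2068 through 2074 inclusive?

Friday-the-13ths by year:
2068: Jan, Apr, Jul
2069: Sep, Dec
2070: Jun
2071: Feb, Mar, Nov
2072: May
2073: Jan, Oct
2074: Apr, Jul

14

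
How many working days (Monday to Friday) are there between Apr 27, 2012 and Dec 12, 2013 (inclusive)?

425

Apr 27, 2012 is a Friday.
The range spans 595 days (inclusive of both endpoints).
595 = 7 × 85, so the span is exactly 85 full weeks.
Each full week contributes 5 weekdays (Mon–Fri): 85 × 5 = 425.
Total: 425.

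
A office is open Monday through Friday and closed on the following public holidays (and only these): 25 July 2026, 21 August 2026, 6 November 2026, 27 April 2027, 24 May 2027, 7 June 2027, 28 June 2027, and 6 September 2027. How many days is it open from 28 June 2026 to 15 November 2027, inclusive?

28 June 2026 is a Sunday.
The range spans 506 days (inclusive of both endpoints).
506 = 7 × 72 + 2, so there are 72 full weeks plus 2 extra days.
Each full week contributes 5 weekdays (Mon–Fri): 72 × 5 = 360.
The 2 extra days are Sun, Mon — 1 of them qualifies.
Total: 360 + 1 = 361.
Holidays: 25 July 2026 (Sat); 21 August 2026 (Fri); 6 November 2026 (Fri); 27 April 2027 (Tue); 24 May 2027 (Mon); 7 June 2027 (Mon); 28 June 2027 (Mon); 6 September 2027 (Mon).
7 of the 8 holidays fall on weekdays; the rest are weekends and were already excluded.
Business days: 361 − 7 = 354.

354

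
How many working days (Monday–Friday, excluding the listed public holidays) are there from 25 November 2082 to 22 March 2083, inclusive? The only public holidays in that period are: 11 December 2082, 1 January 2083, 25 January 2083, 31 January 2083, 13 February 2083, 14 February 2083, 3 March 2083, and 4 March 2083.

79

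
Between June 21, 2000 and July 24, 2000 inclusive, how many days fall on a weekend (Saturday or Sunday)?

10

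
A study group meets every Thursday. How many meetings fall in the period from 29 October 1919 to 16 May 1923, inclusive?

29 October 1919 is a Wednesday.
From 29 October 1919 to 16 May 1923 is 1296 days inclusive.
1296 = 7 × 185 + 1, so there are 185 full weeks plus 1 extra day.
Each full week contributes one Thursday: 185 so far.
The 1 extra day is Wed — none qualify.
Total: 185 + 0 = 185.

185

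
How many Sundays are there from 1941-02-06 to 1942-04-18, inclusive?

62

1941-02-06 is a Thursday.
That's 437 days from start to end, counting both.
437 = 7 × 62 + 3, so there are 62 full weeks plus 3 extra days.
Each full week contributes one Sunday: 62 so far.
The 3 extra days are Thursday, Friday, Saturday — none qualify.
Total: 62 + 0 = 62.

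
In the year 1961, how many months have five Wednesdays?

4

A month has five Wednesdays exactly when Wednesday falls within its first (length − 28) days.
Jan: 31 days, starts Sun → 5 of Sun, Mon, Tue
Feb: 28 days, starts Wed → 5 of (none)
Mar: 31 days, starts Wed → 5 of Wed, Thu, Fri ✓
Apr: 30 days, starts Sat → 5 of Sat, Sun
May: 31 days, starts Mon → 5 of Mon, Tue, Wed ✓
Jun: 30 days, starts Thu → 5 of Thu, Fri
Jul: 31 days, starts Sat → 5 of Sat, Sun, Mon
Aug: 31 days, starts Tue → 5 of Tue, Wed, Thu ✓
Sep: 30 days, starts Fri → 5 of Fri, Sat
Oct: 31 days, starts Sun → 5 of Sun, Mon, Tue
Nov: 30 days, starts Wed → 5 of Wed, Thu ✓
Dec: 31 days, starts Fri → 5 of Fri, Sat, Sun
Months with five Wednesdays: Mar, May, Aug, Nov.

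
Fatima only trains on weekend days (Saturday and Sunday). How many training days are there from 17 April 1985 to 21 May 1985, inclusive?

10

17 April 1985 is a Wednesday.
That's 35 days from start to end, counting both.
35 = 7 × 5, so the span is exactly 5 full weeks.
Each full week contributes 2 weekend days (Sat, Sun): 5 × 2 = 10.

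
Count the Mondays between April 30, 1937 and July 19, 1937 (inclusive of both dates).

12 Mondays

April 30, 1937 is a Friday.
That's 81 days from start to end, counting both.
81 = 7 × 11 + 4, so there are 11 full weeks plus 4 extra days.
Each full week contributes one Monday: 11 so far.
The 4 extra days are Friday, Saturday, Sunday, Monday — 1 of them qualifies.
Total: 11 + 1 = 12.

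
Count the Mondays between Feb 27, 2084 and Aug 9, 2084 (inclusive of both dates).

24 Mondays

Feb 27, 2084 is a Sunday.
The range spans 165 days (inclusive of both endpoints).
165 = 7 × 23 + 4, so there are 23 full weeks plus 4 extra days.
Each full week contributes one Monday: 23 so far.
The 4 extra days are Sun, Mon, Tue, Wed — 1 of them qualifies.
Total: 23 + 1 = 24.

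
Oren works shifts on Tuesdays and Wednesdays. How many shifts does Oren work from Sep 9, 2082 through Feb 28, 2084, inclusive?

153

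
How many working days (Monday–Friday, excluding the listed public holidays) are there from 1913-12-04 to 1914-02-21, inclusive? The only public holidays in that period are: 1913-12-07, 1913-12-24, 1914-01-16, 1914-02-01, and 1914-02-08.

1913-12-04 is a Thursday.
From 1913-12-04 to 1914-02-21 is 80 days inclusive.
80 = 7 × 11 + 3, so there are 11 full weeks plus 3 extra days.
Each full week contributes 5 weekdays (Mon–Fri): 11 × 5 = 55.
The 3 extra days are Thu, Fri, Sat — 2 of them qualify.
Total: 55 + 2 = 57.
Holidays: 1913-12-07 (Sun); 1913-12-24 (Wed); 1914-01-16 (Fri); 1914-02-01 (Sun); 1914-02-08 (Sun).
2 of the 5 holidays fall on weekdays; the rest are weekends and were already excluded.
Business days: 57 − 2 = 55.

55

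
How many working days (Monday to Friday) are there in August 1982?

22

Aug 1, 1982 is a Sunday.
That's 31 days from start to end, counting both.
31 = 7 × 4 + 3, so there are 4 full weeks plus 3 extra days.
Each full week contributes 5 weekdays (Mon–Fri): 4 × 5 = 20.
The 3 extra days are Sunday, Monday, Tuesday — 2 of them qualify.
Total: 20 + 2 = 22.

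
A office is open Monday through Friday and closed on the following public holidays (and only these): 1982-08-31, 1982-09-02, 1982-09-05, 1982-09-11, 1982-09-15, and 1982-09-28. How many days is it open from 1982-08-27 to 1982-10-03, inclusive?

1982-08-27 is a Friday.
From 1982-08-27 to 1982-10-03 is 38 days inclusive.
38 = 7 × 5 + 3, so there are 5 full weeks plus 3 extra days.
Each full week contributes 5 weekdays (Mon–Fri): 5 × 5 = 25.
The 3 extra days are Friday, Saturday, Sunday — 1 of them qualifies.
Total: 25 + 1 = 26.
Holidays: 1982-08-31 (Tue); 1982-09-02 (Thu); 1982-09-05 (Sun); 1982-09-11 (Sat); 1982-09-15 (Wed); 1982-09-28 (Tue).
4 of the 6 holidays fall on weekdays; the rest are weekends and were already excluded.
Business days: 26 − 4 = 22.

22 working days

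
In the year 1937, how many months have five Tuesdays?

A month has five Tuesdays exactly when Tuesday falls within its first (length − 28) days.
Jan: 31 days, starts Fri → 5 of Fri, Sat, Sun
Feb: 28 days, starts Mon → 5 of (none)
Mar: 31 days, starts Mon → 5 of Mon, Tue, Wed ✓
Apr: 30 days, starts Thu → 5 of Thu, Fri
May: 31 days, starts Sat → 5 of Sat, Sun, Mon
Jun: 30 days, starts Tue → 5 of Tue, Wed ✓
Jul: 31 days, starts Thu → 5 of Thu, Fri, Sat
Aug: 31 days, starts Sun → 5 of Sun, Mon, Tue ✓
Sep: 30 days, starts Wed → 5 of Wed, Thu
Oct: 31 days, starts Fri → 5 of Fri, Sat, Sun
Nov: 30 days, starts Mon → 5 of Mon, Tue ✓
Dec: 31 days, starts Wed → 5 of Wed, Thu, Fri
Months with five Tuesdays: Mar, Jun, Aug, Nov.

4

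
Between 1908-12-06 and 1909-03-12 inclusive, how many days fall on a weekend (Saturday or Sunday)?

27

1908-12-06 is a Sunday.
That's 97 days from start to end, counting both.
97 = 7 × 13 + 6, so there are 13 full weeks plus 6 extra days.
Each full week contributes 2 weekend days (Sat, Sun): 13 × 2 = 26.
The 6 extra days are Sunday, Monday, Tuesday, Wednesday, Thursday, Friday — 1 of them qualifies.
Total: 26 + 1 = 27.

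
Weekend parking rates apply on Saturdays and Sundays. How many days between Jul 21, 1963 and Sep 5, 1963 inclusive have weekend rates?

13

Jul 21, 1963 is a Sunday.
The range spans 47 days (inclusive of both endpoints).
47 = 7 × 6 + 5, so there are 6 full weeks plus 5 extra days.
Each full week contributes 2 weekend days (Sat, Sun): 6 × 2 = 12.
The 5 extra days are Sunday, Monday, Tuesday, Wednesday, Thursday — 1 of them qualifies.
Total: 12 + 1 = 13.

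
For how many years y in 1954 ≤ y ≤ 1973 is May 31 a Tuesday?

Day of week of May 31 in each year:
1954: Mon, 1955: Tue ✓, 1956: Thu, 1957: Fri, 1958: Sat, 1959: Sun, 1960: Tue ✓, 1961: Wed, 1962: Thu, 1963: Fri, 1964: Sun, 1965: Mon, 1966: Tue ✓, 1967: Wed, 1968: Fri, 1969: Sat, 1970: Sun, 1971: Mon, 1972: Wed, 1973: Thu
Tuesdays: 1955, 1960, 1966.

3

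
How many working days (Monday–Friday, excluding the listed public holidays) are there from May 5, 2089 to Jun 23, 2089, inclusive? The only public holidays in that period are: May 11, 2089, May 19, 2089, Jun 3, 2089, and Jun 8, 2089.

32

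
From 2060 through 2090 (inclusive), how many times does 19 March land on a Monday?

4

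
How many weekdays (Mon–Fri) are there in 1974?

January 1, 1974 is a Tuesday.
The range spans 365 days (inclusive of both endpoints).
365 = 7 × 52 + 1, so there are 52 full weeks plus 1 extra day.
Each full week contributes 5 weekdays (Mon–Fri): 52 × 5 = 260.
The 1 extra day is Tuesday — 1 of them qualifies.
Total: 260 + 1 = 261.

261 weekdays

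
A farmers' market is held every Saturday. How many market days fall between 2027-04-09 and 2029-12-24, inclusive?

2027-04-09 is a Friday.
From 2027-04-09 to 2029-12-24 is 991 days inclusive.
991 = 7 × 141 + 4, so there are 141 full weeks plus 4 extra days.
Each full week contributes one Saturday: 141 so far.
The 4 extra days are Friday, Saturday, Sunday, Monday — 1 of them qualifies.
Total: 141 + 1 = 142.

142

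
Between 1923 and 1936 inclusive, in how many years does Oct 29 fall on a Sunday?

Day of week of October 29 in each year:
1923: Mon, 1924: Wed, 1925: Thu, 1926: Fri, 1927: Sat, 1928: Mon, 1929: Tue, 1930: Wed, 1931: Thu, 1932: Sat, 1933: Sun ✓, 1934: Mon, 1935: Tue, 1936: Thu
Sundays: 1933.

1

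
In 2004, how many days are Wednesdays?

52

1 January 2004 is a Thursday.
That's 366 days from start to end, counting both.
366 = 7 × 52 + 2, so there are 52 full weeks plus 2 extra days.
Each full week contributes one Wednesday: 52 so far.
The 2 extra days are Thursday, Friday — none qualify.
Total: 52 + 0 = 52.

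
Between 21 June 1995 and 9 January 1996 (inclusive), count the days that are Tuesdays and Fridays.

21 June 1995 is a Wednesday.
That's 203 days from start to end, counting both.
203 = 7 × 29, so the span is exactly 29 full weeks.
Each full week contributes 2 days from the set (Tue, Fri): 29 × 2 = 58.

58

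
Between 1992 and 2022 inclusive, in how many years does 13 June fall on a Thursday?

4

Day of week of June 13 in each year:
1992: Sat, 1993: Sun, 1994: Mon, 1995: Tue, 1996: Thu ✓, 1997: Fri, 1998: Sat, 1999: Sun, 2000: Tue, 2001: Wed, 2002: Thu ✓, 2003: Fri, 2004: Sun, 2005: Mon, 2006: Tue, 2007: Wed, 2008: Fri, 2009: Sat, 2010: Sun, 2011: Mon, 2012: Wed, 2013: Thu ✓, 2014: Fri, 2015: Sat, 2016: Mon, 2017: Tue, 2018: Wed, 2019: Thu ✓, 2020: Sat, 2021: Sun, 2022: Mon
Thursdays: 1996, 2002, 2013, 2019.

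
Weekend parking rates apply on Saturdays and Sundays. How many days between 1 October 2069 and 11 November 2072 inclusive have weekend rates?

324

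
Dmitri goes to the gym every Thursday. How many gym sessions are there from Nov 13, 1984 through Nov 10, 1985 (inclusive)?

52 Thursdays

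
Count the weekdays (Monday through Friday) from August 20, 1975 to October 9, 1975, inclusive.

August 20, 1975 is a Wednesday.
From August 20, 1975 to October 9, 1975 is 51 days inclusive.
51 = 7 × 7 + 2, so there are 7 full weeks plus 2 extra days.
Each full week contributes 5 weekdays (Mon–Fri): 7 × 5 = 35.
The 2 extra days are Wednesday, Thursday — 2 of them qualify.
Total: 35 + 2 = 37.

37 weekdays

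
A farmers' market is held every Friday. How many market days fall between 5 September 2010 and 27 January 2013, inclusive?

125 Fridays

5 September 2010 is a Sunday.
That's 876 days from start to end, counting both.
876 = 7 × 125 + 1, so there are 125 full weeks plus 1 extra day.
Each full week contributes one Friday: 125 so far.
The 1 extra day is Sun — none qualify.
Total: 125 + 0 = 125.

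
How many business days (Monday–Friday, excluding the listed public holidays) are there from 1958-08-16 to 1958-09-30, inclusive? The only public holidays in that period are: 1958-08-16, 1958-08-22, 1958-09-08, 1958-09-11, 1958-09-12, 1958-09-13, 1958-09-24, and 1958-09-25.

26 business days

1958-08-16 is a Saturday.
From 1958-08-16 to 1958-09-30 is 46 days inclusive.
46 = 7 × 6 + 4, so there are 6 full weeks plus 4 extra days.
Each full week contributes 5 weekdays (Mon–Fri): 6 × 5 = 30.
The 4 extra days are Sat, Sun, Mon, Tue — 2 of them qualify.
Total: 30 + 2 = 32.
Holidays: 1958-08-16 (Sat); 1958-08-22 (Fri); 1958-09-08 (Mon); 1958-09-11 (Thu); 1958-09-12 (Fri); 1958-09-13 (Sat); 1958-09-24 (Wed); 1958-09-25 (Thu).
6 of the 8 holidays fall on weekdays; the rest are weekends and were already excluded.
Business days: 32 − 6 = 26.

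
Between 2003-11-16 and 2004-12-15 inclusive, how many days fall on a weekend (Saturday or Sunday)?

113

2003-11-16 is a Sunday.
The range spans 396 days (inclusive of both endpoints).
396 = 7 × 56 + 4, so there are 56 full weeks plus 4 extra days.
Each full week contributes 2 weekend days (Sat, Sun): 56 × 2 = 112.
The 4 extra days are Sun, Mon, Tue, Wed — 1 of them qualifies.
Total: 112 + 1 = 113.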